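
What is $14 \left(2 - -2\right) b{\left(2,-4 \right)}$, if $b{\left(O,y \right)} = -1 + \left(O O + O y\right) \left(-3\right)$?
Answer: $616$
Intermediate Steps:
$b{\left(O,y \right)} = -1 - 3 O^{2} - 3 O y$ ($b{\left(O,y \right)} = -1 + \left(O^{2} + O y\right) \left(-3\right) = -1 - \left(3 O^{2} + 3 O y\right) = -1 - 3 O^{2} - 3 O y$)
$14 \left(2 - -2\right) b{\left(2,-4 \right)} = 14 \left(2 - -2\right) \left(-1 - 3 \cdot 2^{2} - 6 \left(-4\right)\right) = 14 \left(2 + 2\right) \left(-1 - 12 + 24\right) = 14 \cdot 4 \left(-1 - 12 + 24\right) = 56 \cdot 11 = 616$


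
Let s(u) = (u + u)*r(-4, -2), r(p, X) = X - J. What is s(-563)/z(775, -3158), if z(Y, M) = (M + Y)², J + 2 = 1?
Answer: 1126/5678689 ≈ 0.00019829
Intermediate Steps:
J = -1 (J = -2 + 1 = -1)
r(p, X) = 1 + X (r(p, X) = X - 1*(-1) = X + 1 = 1 + X)
s(u) = -2*u (s(u) = (u + u)*(1 - 2) = (2*u)*(-1) = -2*u)
s(-563)/z(775, -3158) = (-2*(-563))/((-3158 + 775)²) = 1126/((-2383)²) = 1126/5678689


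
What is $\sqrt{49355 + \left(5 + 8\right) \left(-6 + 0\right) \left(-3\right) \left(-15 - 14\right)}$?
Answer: $\sqrt{42569} \approx 206.32$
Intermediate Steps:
$\sqrt{49355 + \left(5 + 8\right) \left(-6 + 0\right) \left(-3\right) \left(-15 - 14\right)} = \sqrt{49355 + 13 \left(-6\right) \left(-3\right) \left(-15 - 14\right)} = \sqrt{49355 + \left(-78\right) \left(-3\right) \left(-29\right)} = \sqrt{49355 + 234 \left(-29\right)} = \sqrt{49355 - 6786} = \sqrt{42569}$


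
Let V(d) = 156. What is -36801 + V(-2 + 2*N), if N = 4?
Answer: -36645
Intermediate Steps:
-36801 + V(-2 + 2*N) = -36801 + 156 = -36645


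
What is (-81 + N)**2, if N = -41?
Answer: 14884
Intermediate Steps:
(-81 + N)**2 = (-81 - 41)**2 = (-122)**2 = 14884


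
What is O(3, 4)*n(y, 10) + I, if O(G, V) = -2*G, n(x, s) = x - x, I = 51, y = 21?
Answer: 51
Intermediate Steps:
n(x, s) = 0
O(3, 4)*n(y, 10) + I = -2*3*0 + 51 = -6*0 + 51 = 0 + 51 = 51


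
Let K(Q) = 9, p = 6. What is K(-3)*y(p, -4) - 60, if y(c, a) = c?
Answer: -6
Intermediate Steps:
K(-3)*y(p, -4) - 60 = 9*6 - 60 = 54 - 60 = -6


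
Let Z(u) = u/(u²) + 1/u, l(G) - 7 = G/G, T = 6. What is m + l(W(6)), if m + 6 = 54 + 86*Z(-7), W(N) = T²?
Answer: 220/7 ≈ 31.429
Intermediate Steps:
W(N) = 36 (W(N) = 6² = 36)
l(G) = 8 (l(G) = 7 + G/G = 7 + 1 = 8)
Z(u) = 2/u (Z(u) = u/u² + 1/u = 1/u + 1/u = 2/u)
m = 164/7 (m = -6 + (54 + 86*(2/(-7))) = -6 + (54 + 86*(2*(-⅐))) = -6 + (54 + 86*(-2/7)) = -6 + (54 - 172/7) = -6 + 206/7 = 164/7 ≈ 23.429)
m + l(W(6)) = 164/7 + 8 = 220/7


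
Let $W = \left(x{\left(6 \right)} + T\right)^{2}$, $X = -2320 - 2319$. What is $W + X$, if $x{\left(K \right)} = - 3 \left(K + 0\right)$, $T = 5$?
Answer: $-4470$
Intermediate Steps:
$X = -4639$
$x{\left(K \right)} = - 3 K$
$W = 169$ ($W = \left(\left(-3\right) 6 + 5\right)^{2} = \left(-18 + 5\right)^{2} = \left(-13\right)^{2} = 169$)
$W + X = 169 - 4639 = -4470$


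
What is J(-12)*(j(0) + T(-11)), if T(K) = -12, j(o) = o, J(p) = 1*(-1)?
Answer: 12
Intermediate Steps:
J(p) = -1
J(-12)*(j(0) + T(-11)) = -(0 - 12) = -1*(-12) = 12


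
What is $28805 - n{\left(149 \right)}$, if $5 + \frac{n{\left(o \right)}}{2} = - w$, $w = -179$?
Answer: $28457$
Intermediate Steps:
$n{\left(o \right)} = 348$ ($n{\left(o \right)} = -10 + 2 \left(\left(-1\right) \left(-179\right)\right) = -10 + 2 \cdot 179 = -10 + 358 = 348$)
$28805 - n{\left(149 \right)} = 28805 - 348 = 28457$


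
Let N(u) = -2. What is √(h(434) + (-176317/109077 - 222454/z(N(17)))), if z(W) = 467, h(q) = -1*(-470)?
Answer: I*√20663096685298053/50938959 ≈ 2.8219*I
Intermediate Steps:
h(q) = 470
√(h(434) + (-176317/109077 - 222454/z(N(17)))) = √(470 + (-176317/109077 - 222454/467)) = √(470 - 24346954997/50938959) = √(-405644267/50938959) = I*√20663096685298053/50938959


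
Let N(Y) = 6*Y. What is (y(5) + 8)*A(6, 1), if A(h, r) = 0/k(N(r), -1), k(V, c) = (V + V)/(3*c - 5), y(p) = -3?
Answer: 0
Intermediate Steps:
k(V, c) = 2*V/(-5 + 3*c) (k(V, c) = (2*V)/(-5 + 3*c) = 2*V/(-5 + 3*c))
A(h, r) = 0 (A(h, r) = 0/((2*(6*r)/(-5 + 3*(-1)))) = 0/((2*(6*r)/(-5 - 3))) = 0/((2*(6*r)/(-8))) = 0/((2*(6*r)*(-1/8))) = 0/((-3*r/2)) = 0*(-2/(3*r)) = 0)
(y(5) + 8)*A(6, 1) = (-3 + 8)*0 = 5*0 = 0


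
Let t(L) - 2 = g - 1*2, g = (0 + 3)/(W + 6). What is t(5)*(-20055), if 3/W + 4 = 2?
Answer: -13370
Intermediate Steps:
W = -3/2 (W = 3/(-4 + 2) = 3/(-2) = 3*(-½) = -3/2 ≈ -1.5000)
g = ⅔ (g = (0 + 3)/(-3/2 + 6) = 3/(9/2) = 3*(2/9) = ⅔ ≈ 0.66667)
t(L) = ⅔ (t(L) = 2 + (⅔ - 1*2) = 2 + (⅔ - 2) = 2 - 4/3 = ⅔)
t(5)*(-20055) = (⅔)*(-20055) = -13370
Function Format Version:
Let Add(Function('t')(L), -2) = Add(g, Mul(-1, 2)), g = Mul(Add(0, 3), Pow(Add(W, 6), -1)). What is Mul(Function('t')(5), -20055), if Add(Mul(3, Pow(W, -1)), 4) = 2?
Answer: -13370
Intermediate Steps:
W = Rational(-3, 2) (W = Mul(3, Pow(Add(-4, 2), -1)) = Mul(3, Pow(-2, -1)) = Mul(3, Rational(-1, 2)) = Rational(-3, 2) ≈ -1.5000)
g = Rational(2, 3) (g = Mul(Add(0, 3), Pow(Add(Rational(-3, 2), 6), -1)) = Mul(3, Pow(Rational(9, 2), -1)) = Mul(3, Rational(2, 9)) = Rational(2, 3) ≈ 0.66667)
Function('t')(L) = Rational(2, 3) (Function('t')(L) = Add(2, Add(Rational(2, 3), Mul(-1, 2))) = Add(2, Add(Rational(2, 3), -2)) = Add(2, Rational(-4, 3)) = Rational(2, 3))
Mul(Function('t')(5), -20055) = Mul(Rational(2, 3), -20055) = -13370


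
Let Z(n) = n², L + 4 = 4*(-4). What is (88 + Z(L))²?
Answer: 238144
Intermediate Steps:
L = -20 (L = -4 + 4*(-4) = -4 - 16 = -20)
(88 + Z(L))² = (88 + (-20)²)² = (88 + 400)² = 488² = 238144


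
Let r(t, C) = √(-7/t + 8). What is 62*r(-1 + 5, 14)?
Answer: 155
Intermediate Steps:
r(t, C) = √(8 - 7/t)
62*r(-1 + 5, 14) = 62*√(8 - 7/(-1 + 5)) = 62*√(8 - 7/4) = 62*√(25/4) = 62*(5/2) = 155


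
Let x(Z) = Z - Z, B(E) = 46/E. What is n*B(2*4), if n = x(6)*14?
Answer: 0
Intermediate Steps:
x(Z) = 0
n = 0 (n = 0*14 = 0)
n*B(2*4) = 0*(46/((2*4))) = 0*(46/8) = 0*(46*(1/8)) = 0*(23/4) = 0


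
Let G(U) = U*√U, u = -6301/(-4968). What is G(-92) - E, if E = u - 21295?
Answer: 105787259/4968 - 184*I*√23 ≈ 21294.0 - 882.43*I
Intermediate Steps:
u = 6301/4968 (u = -6301*(-1/4968) = 6301/4968 ≈ 1.2683)
E = -105787259/4968 (E = 6301/4968 - 21295 = -105787259/4968 ≈ -21294.)
G(U) = U^(3/2)
G(-92) - E = (-92)^(3/2) - 1*(-105787259/4968) = -184*I*√23 + 105787259/4968 = 105787259/4968 - 184*I*√23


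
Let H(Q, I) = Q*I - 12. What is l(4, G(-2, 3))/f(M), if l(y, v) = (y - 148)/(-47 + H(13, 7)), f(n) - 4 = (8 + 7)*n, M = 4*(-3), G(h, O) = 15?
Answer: 9/352 ≈ 0.025568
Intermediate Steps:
M = -12
H(Q, I) = -12 + I*Q (H(Q, I) = I*Q - 12 = -12 + I*Q)
f(n) = 4 + 15*n (f(n) = 4 + (8 + 7)*n = 4 + 15*n)
l(y, v) = -37/8 + y/32 (l(y, v) = (y - 148)/(-47 + (-12 + 7*13)) = (-148 + y)/(-47 + (-12 + 91)) = (-148 + y)/(-47 + 79) = (-148 + y)/32 = (-148 + y)*(1/32) = -37/8 + y/32)
l(4, G(-2, 3))/f(M) = (-37/8 + (1/32)*4)/(4 + 15*(-12)) = (-37/8 + 1/8)/(4 - 180) = -9/2/(-176) = -9/2*(-1/176) = 9/352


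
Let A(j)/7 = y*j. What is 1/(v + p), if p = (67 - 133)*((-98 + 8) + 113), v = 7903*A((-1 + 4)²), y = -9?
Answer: -1/4482519 ≈ -2.2309e-7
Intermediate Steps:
A(j) = -63*j (A(j) = 7*(-9*j) = -63*j)
v = -4481001 (v = 7903*(-63*(-1 + 4)²) = 7903*(-63*3²) = 7903*(-63*9) = 7903*(-567) = -4481001)
p = -1518 (p = -66*(-90 + 113) = -66*23 = -1518)
1/(v + p) = 1/(-4481001 - 1518) = 1/(-4482519) = -1/4482519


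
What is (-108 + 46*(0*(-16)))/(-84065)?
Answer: 108/84065 ≈ 0.0012847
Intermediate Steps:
(-108 + 46*(0*(-16)))/(-84065) = (-108 + 46*0)*(-1/84065) = (-108 + 0)*(-1/84065) = -108*(-1/84065) = 108/84065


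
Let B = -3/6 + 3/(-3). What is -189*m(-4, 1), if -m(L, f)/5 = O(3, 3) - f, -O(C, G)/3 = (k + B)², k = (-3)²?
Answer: -641655/4 ≈ -1.6041e+5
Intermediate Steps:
B = -3/2 (B = -3*⅙ + 3*(-⅓) = -½ - 1 = -3/2 ≈ -1.5000)
k = 9
O(C, G) = -675/4 (O(C, G) = -3*(9 - 3/2)² = -3*(15/2)² = -3*225/4 = -675/4)
m(L, f) = 3375/4 + 5*f (m(L, f) = -5*(-675/4 - f) = 3375/4 + 5*f)
-189*m(-4, 1) = -189*(3375/4 + 5*1) = -189*(3375/4 + 5) = -189*3395/4 = -641655/4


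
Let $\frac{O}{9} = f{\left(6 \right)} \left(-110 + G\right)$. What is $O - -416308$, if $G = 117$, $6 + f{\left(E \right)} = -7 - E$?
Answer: $415111$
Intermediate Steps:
$f{\left(E \right)} = -13 - E$ ($f{\left(E \right)} = -6 - \left(7 + E\right) = -13 - E$)
$O = -1197$ ($O = 9 \left(-13 - 6\right) \left(-110 + 117\right) = 9 \left(-13 - 6\right) 7 = 9 \left(\left(-19\right) 7\right) = 9 \left(-133\right) = -1197$)
$O - -416308 = -1197 - -416308 = -1197 + 416308 = 415111$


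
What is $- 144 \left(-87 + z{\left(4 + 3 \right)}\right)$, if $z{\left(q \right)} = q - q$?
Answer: $12528$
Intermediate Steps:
$z{\left(q \right)} = 0$
$- 144 \left(-87 + z{\left(4 + 3 \right)}\right) = - 144 \left(-87 + 0\right) = \left(-144\right) \left(-87\right) = 12528$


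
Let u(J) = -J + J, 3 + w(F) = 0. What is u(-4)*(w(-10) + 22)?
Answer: 0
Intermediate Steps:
w(F) = -3 (w(F) = -3 + 0 = -3)
u(J) = 0
u(-4)*(w(-10) + 22) = 0*(-3 + 22) = 0*19 = 0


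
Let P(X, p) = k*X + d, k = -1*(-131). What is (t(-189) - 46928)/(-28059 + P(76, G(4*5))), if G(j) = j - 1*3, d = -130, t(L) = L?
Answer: 47117/18233 ≈ 2.5842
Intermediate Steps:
k = 131
G(j) = -3 + j (G(j) = j - 3 = -3 + j)
P(X, p) = -130 + 131*X (P(X, p) = 131*X - 130 = -130 + 131*X)
(t(-189) - 46928)/(-28059 + P(76, G(4*5))) = (-189 - 46928)/(-28059 + (-130 + 131*76)) = -47117/(-28059 + (-130 + 9956)) = -47117/(-28059 + 9826) = -47117/(-18233) = -47117*(-1/18233) = 47117/18233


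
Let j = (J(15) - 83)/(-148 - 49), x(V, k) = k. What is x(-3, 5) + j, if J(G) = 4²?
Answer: 1052/197 ≈ 5.3401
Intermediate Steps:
J(G) = 16
j = 67/197 (j = (16 - 83)/(-148 - 49) = -67/(-197) = -67*(-1/197) = 67/197 ≈ 0.34010)
x(-3, 5) + j = 5 + 67/197 = 1052/197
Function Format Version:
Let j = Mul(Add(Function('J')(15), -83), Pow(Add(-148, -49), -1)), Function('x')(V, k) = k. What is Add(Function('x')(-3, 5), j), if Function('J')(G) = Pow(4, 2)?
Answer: Rational(1052, 197) ≈ 5.3401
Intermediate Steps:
Function('J')(G) = 16
j = Rational(67, 197) (j = Mul(Add(16, -83), Pow(Add(-148, -49), -1)) = Mul(-67, Pow(-197, -1)) = Mul(-67, Rational(-1, 197)) = Rational(67, 197) ≈ 0.34010)
Add(Function('x')(-3, 5), j) = Add(5, Rational(67, 197)) = Rational(1052, 197)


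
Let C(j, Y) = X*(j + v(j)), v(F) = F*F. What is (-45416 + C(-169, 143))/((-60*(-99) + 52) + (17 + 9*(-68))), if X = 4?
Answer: 9736/771 ≈ 12.628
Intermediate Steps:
v(F) = F²
C(j, Y) = 4*j + 4*j² (C(j, Y) = 4*(j + j²) = 4*j + 4*j²)
(-45416 + C(-169, 143))/((-60*(-99) + 52) + (17 + 9*(-68))) = (-45416 + 4*(-169)*(1 - 169))/((-60*(-99) + 52) + (17 + 9*(-68))) = (-45416 + 4*(-169)*(-168))/((5940 + 52) + (17 - 612)) = (-45416 + 113568)/(5992 - 595) = 68152/5397 = 68152*(1/5397) = 9736/771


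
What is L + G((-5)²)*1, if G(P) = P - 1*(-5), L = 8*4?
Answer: 62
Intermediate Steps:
L = 32
G(P) = 5 + P (G(P) = P + 5 = 5 + P)
L + G((-5)²)*1 = 32 + (5 + (-5)²)*1 = 32 + (5 + 25)*1 = 32 + 30*1 = 32 + 30 = 62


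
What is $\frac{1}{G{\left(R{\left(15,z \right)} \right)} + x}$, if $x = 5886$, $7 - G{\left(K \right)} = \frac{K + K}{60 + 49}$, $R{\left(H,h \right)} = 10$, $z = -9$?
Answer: $\frac{109}{642317} \approx 0.0001697$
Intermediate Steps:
$G{\left(K \right)} = 7 - \frac{2 K}{109}$ ($G{\left(K \right)} = 7 - \frac{K + K}{60 + 49} = 7 - \frac{2 K}{109}$)
$\frac{1}{G{\left(R{\left(15,z \right)} \right)} + x} = \frac{1}{\left(7 - \frac{20}{109}\right) + 5886} = \frac{1}{\frac{743}{109} + 5886} = \frac{1}{\frac{642317}{109}} = \frac{109}{642317}$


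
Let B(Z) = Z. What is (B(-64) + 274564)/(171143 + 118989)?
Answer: 68625/72533 ≈ 0.94612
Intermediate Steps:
(B(-64) + 274564)/(171143 + 118989) = (-64 + 274564)/(171143 + 118989) = 274500/290132 = 274500*(1/290132) = 68625/72533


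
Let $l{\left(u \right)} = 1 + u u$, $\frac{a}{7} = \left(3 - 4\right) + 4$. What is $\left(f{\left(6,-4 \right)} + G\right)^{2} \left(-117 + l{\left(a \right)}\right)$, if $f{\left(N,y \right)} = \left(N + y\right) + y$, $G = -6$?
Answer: $20800$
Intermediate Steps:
$a = 21$ ($a = 7 \left(\left(3 - 4\right) + 4\right) = 7 \left(-1 + 4\right) = 7 \cdot 3 = 21$)
$f{\left(N,y \right)} = N + 2 y$
$l{\left(u \right)} = 1 + u^{2}$
$\left(f{\left(6,-4 \right)} + G\right)^{2} \left(-117 + l{\left(a \right)}\right) = \left(\left(6 + 2 \left(-4\right)\right) - 6\right)^{2} \left(-117 + \left(1 + 21^{2}\right)\right) = \left(\left(6 - 8\right) - 6\right)^{2} \left(-117 + \left(1 + 441\right)\right) = \left(-2 - 6\right)^{2} \left(-117 + 442\right) = \left(-8\right)^{2} \cdot 325 = 64 \cdot 325 = 20800$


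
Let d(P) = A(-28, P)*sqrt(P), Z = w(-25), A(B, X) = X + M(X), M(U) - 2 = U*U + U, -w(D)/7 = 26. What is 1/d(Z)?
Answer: -I*sqrt(182)/5962684 ≈ -2.2625e-6*I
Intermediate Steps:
w(D) = -182 (w(D) = -7*26 = -182)
M(U) = 2 + U + U**2 (M(U) = 2 + (U*U + U) = 2 + (U**2 + U) = 2 + (U + U**2) = 2 + U + U**2)
A(B, X) = 2 + X**2 + 2*X (A(B, X) = X + (2 + X + X**2) = 2 + X**2 + 2*X)
Z = -182
d(P) = sqrt(P)*(2 + P**2 + 2*P) (d(P) = (2 + P**2 + 2*P)*sqrt(P) = sqrt(P)*(2 + P**2 + 2*P))
1/d(Z) = 1/(sqrt(-182)*(2 + (-182)**2 + 2*(-182))) = 1/((I*sqrt(182))*(2 + 33124 - 364)) = 1/((I*sqrt(182))*32762) = 1/(32762*I*sqrt(182)) = -I*sqrt(182)/5962684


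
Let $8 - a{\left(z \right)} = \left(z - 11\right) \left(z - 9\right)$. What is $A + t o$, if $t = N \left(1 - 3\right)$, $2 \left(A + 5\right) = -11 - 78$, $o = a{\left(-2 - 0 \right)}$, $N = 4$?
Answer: $\frac{2061}{2} \approx 1030.5$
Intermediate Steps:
$a{\left(z \right)} = 8 - \left(-11 + z\right) \left(-9 + z\right)$ ($a{\left(z \right)} = 8 - \left(z - 11\right) \left(z - 9\right) = 8 - \left(-11 + z\right) \left(-9 + z\right)$)
$o = -135$ ($o = -91 - \left(-2 - 0\right)^{2} + 20 \left(-2 - 0\right) = -91 - \left(-2 + 0\right)^{2} + 20 \left(-2 + 0\right) = -91 - \left(-2\right)^{2} + 20 \left(-2\right) = -91 - 4 - 40 = -135$)
$A = - \frac{99}{2}$ ($A = -5 + \frac{-11 - 78}{2} = -5 + \frac{1}{2} \left(-89\right) = -5 - \frac{89}{2} = - \frac{99}{2} \approx -49.5$)
$t = -8$ ($t = 4 \left(1 - 3\right) = 4 \left(-2\right) = -8$)
$A + t o = - \frac{99}{2} - -1080 = - \frac{99}{2} + 1080 = \frac{2061}{2}$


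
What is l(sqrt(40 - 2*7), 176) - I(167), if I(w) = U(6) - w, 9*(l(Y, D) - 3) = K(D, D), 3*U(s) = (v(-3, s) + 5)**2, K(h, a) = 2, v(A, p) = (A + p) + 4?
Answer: 1100/9 ≈ 122.22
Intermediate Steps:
v(A, p) = 4 + A + p
U(s) = (6 + s)**2/3 (U(s) = ((4 - 3 + s) + 5)**2/3 = ((1 + s) + 5)**2/3 = (6 + s)**2/3)
l(Y, D) = 29/9 (l(Y, D) = 3 + (1/9)*2 = 3 + 2/9 = 29/9)
I(w) = 48 - w (I(w) = (6 + 6)**2/3 - w = (1/3)*12**2 - w = (1/3)*144 - w = 48 - w)
l(sqrt(40 - 2*7), 176) - I(167) = 29/9 - (48 - 1*167) = 29/9 - (48 - 167) = 29/9 - 1*(-119) = 29/9 + 119 = 1100/9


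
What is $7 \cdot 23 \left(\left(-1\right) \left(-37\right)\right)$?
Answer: $5957$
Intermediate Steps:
$7 \cdot 23 \left(\left(-1\right) \left(-37\right)\right) = 161 \cdot 37 = 5957$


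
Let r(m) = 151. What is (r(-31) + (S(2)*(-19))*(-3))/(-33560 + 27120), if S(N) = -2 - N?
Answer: 11/920 ≈ 0.011957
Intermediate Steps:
(r(-31) + (S(2)*(-19))*(-3))/(-33560 + 27120) = (151 + ((-2 - 1*2)*(-19))*(-3))/(-33560 + 27120) = (151 + ((-2 - 2)*(-19))*(-3))/(-6440) = (151 - 4*(-19)*(-3))*(-1/6440) = (151 + 76*(-3))*(-1/6440) = (151 - 228)*(-1/6440) = -77*(-1/6440) = 11/920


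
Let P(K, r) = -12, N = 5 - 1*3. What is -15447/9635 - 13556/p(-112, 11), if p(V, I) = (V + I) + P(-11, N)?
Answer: 128866549/1088755 ≈ 118.36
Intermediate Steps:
N = 2 (N = 5 - 3 = 2)
p(V, I) = -12 + I + V (p(V, I) = (V + I) - 12 = (I + V) - 12 = -12 + I + V)
-15447/9635 - 13556/p(-112, 11) = -15447/9635 - 13556/(-12 + 11 - 112) = -15447*1/9635 - 13556/(-113) = -15447/9635 - 13556*(-1/113) = -15447/9635 + 13556/113 = 128866549/1088755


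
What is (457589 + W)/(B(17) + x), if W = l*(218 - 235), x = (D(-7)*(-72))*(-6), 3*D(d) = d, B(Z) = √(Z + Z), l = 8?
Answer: -230556312/508015 - 457453*√34/1016030 ≈ -456.46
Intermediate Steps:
B(Z) = √2*√Z (B(Z) = √(2*Z) = √2*√Z)
D(d) = d/3
x = -1008 (x = (((⅓)*(-7))*(-72))*(-6) = -7/3*(-72)*(-6) = 168*(-6) = -1008)
W = -136 (W = 8*(218 - 235) = 8*(-17) = -136)
(457589 + W)/(B(17) + x) = (457589 - 136)/(√2*√17 - 1008) = 457453/(√34 - 1008) = 457453/(-1008 + √34)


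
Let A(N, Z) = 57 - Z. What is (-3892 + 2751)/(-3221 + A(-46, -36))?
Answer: 1141/3128 ≈ 0.36477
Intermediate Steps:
(-3892 + 2751)/(-3221 + A(-46, -36)) = (-3892 + 2751)/(-3221 + (57 - 1*(-36))) = -1141/(-3221 + (57 + 36)) = -1141/(-3221 + 93) = -1141/(-3128) = -1141*(-1/3128) = 1141/3128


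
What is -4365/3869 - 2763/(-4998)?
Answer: -3708741/6445754 ≈ -0.57538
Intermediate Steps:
-4365/3869 - 2763/(-4998) = -4365*1/3869 - 2763*(-1/4998) = -4365/3869 + 921/1666 = -3708741/6445754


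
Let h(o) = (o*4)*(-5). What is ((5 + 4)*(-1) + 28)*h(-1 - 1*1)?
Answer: 760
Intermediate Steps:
h(o) = -20*o (h(o) = (4*o)*(-5) = -20*o)
((5 + 4)*(-1) + 28)*h(-1 - 1*1) = ((5 + 4)*(-1) + 28)*(-20*(-1 - 1*1)) = (9*(-1) + 28)*(-20*(-1 - 1)) = (-9 + 28)*(-20*(-2)) = 19*40 = 760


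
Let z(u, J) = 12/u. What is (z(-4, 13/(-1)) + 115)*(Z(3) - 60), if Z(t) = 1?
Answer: -6608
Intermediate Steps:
(z(-4, 13/(-1)) + 115)*(Z(3) - 60) = (12/(-4) + 115)*(1 - 60) = (12*(-1/4) + 115)*(-59) = (-3 + 115)*(-59) = 112*(-59) = -6608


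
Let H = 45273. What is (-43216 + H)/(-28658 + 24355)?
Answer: -2057/4303 ≈ -0.47804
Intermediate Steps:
(-43216 + H)/(-28658 + 24355) = (-43216 + 45273)/(-28658 + 24355) = 2057/(-4303) = 2057*(-1/4303) = -2057/4303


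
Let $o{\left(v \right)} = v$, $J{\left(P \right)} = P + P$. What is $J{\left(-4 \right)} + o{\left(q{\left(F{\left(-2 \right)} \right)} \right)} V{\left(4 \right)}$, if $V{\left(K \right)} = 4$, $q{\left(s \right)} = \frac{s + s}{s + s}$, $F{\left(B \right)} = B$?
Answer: $-4$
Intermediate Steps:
$q{\left(s \right)} = 1$ ($q{\left(s \right)} = \frac{2 s}{2 s} = 2 s \frac{1}{2 s} = 1$)
$J{\left(P \right)} = 2 P$
$J{\left(-4 \right)} + o{\left(q{\left(F{\left(-2 \right)} \right)} \right)} V{\left(4 \right)} = 2 \left(-4\right) + 1 \cdot 4 = -8 + 4 = -4$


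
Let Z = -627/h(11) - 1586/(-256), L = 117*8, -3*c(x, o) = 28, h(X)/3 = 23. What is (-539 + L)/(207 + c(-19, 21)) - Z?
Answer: 8554513/1745792 ≈ 4.9001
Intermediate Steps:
h(X) = 69 (h(X) = 3*23 = 69)
c(x, o) = -28/3 (c(x, o) = -⅓*28 = -28/3)
L = 936
Z = -8513/2944 (Z = -627/69 - 1586/(-256) = -627*1/69 - 1586*(-1/256) = -209/23 + 793/128 = -8513/2944 ≈ -2.8916)
(-539 + L)/(207 + c(-19, 21)) - Z = (-539 + 936)/(207 - 28/3) - 1*(-8513/2944) = 397/(593/3) + 8513/2944 = 397*(3/593) + 8513/2944 = 1191/593 + 8513/2944 = 8554513/1745792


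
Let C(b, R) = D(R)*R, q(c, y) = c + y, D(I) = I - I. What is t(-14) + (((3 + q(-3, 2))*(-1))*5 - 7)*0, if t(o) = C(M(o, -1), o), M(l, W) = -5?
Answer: 0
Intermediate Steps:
D(I) = 0
C(b, R) = 0 (C(b, R) = 0*R = 0)
t(o) = 0
t(-14) + (((3 + q(-3, 2))*(-1))*5 - 7)*0 = 0 + (((3 + (-3 + 2))*(-1))*5 - 7)*0 = 0 + (((3 - 1)*(-1))*5 - 7)*0 = 0 + ((2*(-1))*5 - 7)*0 = 0 + (-2*5 - 7)*0 = 0 + (-10 - 7)*0 = 0 - 17*0 = 0 + 0 = 0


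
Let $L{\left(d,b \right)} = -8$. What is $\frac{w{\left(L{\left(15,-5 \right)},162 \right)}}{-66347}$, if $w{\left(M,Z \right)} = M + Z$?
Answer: $- \frac{154}{66347} \approx -0.0023211$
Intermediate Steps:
$\frac{w{\left(L{\left(15,-5 \right)},162 \right)}}{-66347} = \frac{-8 + 162}{-66347} = 154 \left(- \frac{1}{66347}\right) = - \frac{154}{66347}$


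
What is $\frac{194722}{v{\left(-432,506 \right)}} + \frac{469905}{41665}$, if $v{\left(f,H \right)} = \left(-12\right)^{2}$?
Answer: $\frac{818075845}{599976} \approx 1363.5$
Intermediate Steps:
$v{\left(f,H \right)} = 144$
$\frac{194722}{v{\left(-432,506 \right)}} + \frac{469905}{41665} = \frac{194722}{144} + \frac{469905}{41665} = 194722 \cdot \frac{1}{144} + 469905 \cdot \frac{1}{41665} = \frac{97361}{72} + \frac{93981}{8333} = \frac{818075845}{599976}$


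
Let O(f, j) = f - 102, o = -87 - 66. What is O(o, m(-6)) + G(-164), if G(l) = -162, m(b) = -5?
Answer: -417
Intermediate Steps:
o = -153
O(f, j) = -102 + f
O(o, m(-6)) + G(-164) = (-102 - 153) - 162 = -255 - 162 = -417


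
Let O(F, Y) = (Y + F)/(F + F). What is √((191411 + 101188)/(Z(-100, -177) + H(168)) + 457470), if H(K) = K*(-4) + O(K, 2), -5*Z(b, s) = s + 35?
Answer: 3*√14818201972380070/540199 ≈ 676.03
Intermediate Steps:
Z(b, s) = -7 - s/5 (Z(b, s) = -(s + 35)/5 = -(35 + s)/5 = -7 - s/5)
O(F, Y) = (F + Y)/(2*F) (O(F, Y) = (F + Y)/((2*F)) = (F + Y)*(1/(2*F)) = (F + Y)/(2*F))
H(K) = -4*K + (2 + K)/(2*K) (H(K) = K*(-4) + (K + 2)/(2*K) = -4*K + (2 + K)/(2*K))
√((191411 + 101188)/(Z(-100, -177) + H(168)) + 457470) = √((191411 + 101188)/((-7 - ⅕*(-177)) + (½ + 1/168 - 4*168)) + 457470) = √(292599/((-7 + 177/5) + (½ + 1/168 - 672)) + 457470) = √(292599/(142/5 - 112811/168) + 457470) = √(292599/(-540199/840) + 457470) = √(292599*(-840/540199) + 457470) = √(-245783160/540199 + 457470) = √(246879053370/540199) = 3*√14818201972380070/540199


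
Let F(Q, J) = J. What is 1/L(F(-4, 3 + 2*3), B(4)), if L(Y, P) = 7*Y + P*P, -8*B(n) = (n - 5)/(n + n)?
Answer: 4096/258049 ≈ 0.015873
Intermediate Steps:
B(n) = -(-5 + n)/(16*n) (B(n) = -(n - 5)/(8*(n + n)) = -(-5 + n)/(8*(2*n)) = -(-5 + n)*1/(2*n)/8 = -(-5 + n)/(16*n))
L(Y, P) = P**2 + 7*Y (L(Y, P) = 7*Y + P**2 = P**2 + 7*Y)
1/L(F(-4, 3 + 2*3), B(4)) = 1/(((1/16)*(5 - 1*4)/4)**2 + 7*(3 + 2*3)) = 1/(((1/16)*(1/4)*(5 - 4))**2 + 7*(3 + 6)) = 1/(((1/16)*(1/4)*1)**2 + 7*9) = 1/((1/64)**2 + 63) = 1/(1/4096 + 63) = 1/(258049/4096) = 4096/258049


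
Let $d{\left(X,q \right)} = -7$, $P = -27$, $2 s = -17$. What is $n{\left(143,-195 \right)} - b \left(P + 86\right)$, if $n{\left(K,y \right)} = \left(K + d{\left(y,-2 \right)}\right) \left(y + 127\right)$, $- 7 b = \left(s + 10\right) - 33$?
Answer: $- \frac{19027}{2} \approx -9513.5$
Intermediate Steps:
$s = - \frac{17}{2}$ ($s = \frac{1}{2} \left(-17\right) = - \frac{17}{2} \approx -8.5$)
$b = \frac{9}{2}$ ($b = - \frac{\left(- \frac{17}{2} + 10\right) - 33}{7} = - \frac{\frac{3}{2} - 33}{7} = \left(- \frac{1}{7}\right) \left(- \frac{63}{2}\right) = \frac{9}{2} \approx 4.5$)
$n{\left(K,y \right)} = \left(-7 + K\right) \left(127 + y\right)$ ($n{\left(K,y \right)} = \left(K - 7\right) \left(y + 127\right) = \left(-7 + K\right) \left(127 + y\right)$)
$n{\left(143,-195 \right)} - b \left(P + 86\right) = \left(-889 - -1365 + 127 \cdot 143 + 143 \left(-195\right)\right) - \frac{9 \left(-27 + 86\right)}{2} = \left(-889 + 1365 + 18161 - 27885\right) - \frac{9}{2} \cdot 59 = -9248 - \frac{531}{2} = - \frac{19027}{2}$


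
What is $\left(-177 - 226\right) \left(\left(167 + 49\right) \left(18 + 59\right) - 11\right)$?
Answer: $-6698263$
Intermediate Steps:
$\left(-177 - 226\right) \left(\left(167 + 49\right) \left(18 + 59\right) - 11\right) = - 403 \left(216 \cdot 77 - 11\right) = - 403 \left(16632 - 11\right) = \left(-403\right) 16621 = -6698263$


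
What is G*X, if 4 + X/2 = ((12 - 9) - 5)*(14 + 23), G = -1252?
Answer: 195312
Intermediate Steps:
X = -156 (X = -8 + 2*(((12 - 9) - 5)*(14 + 23)) = -8 + 2*((3 - 5)*37) = -8 + 2*(-2*37) = -8 + 2*(-74) = -8 - 148 = -156)
G*X = -1252*(-156) = 195312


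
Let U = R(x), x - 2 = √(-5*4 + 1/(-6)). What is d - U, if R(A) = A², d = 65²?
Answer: 25447/6 - 22*I*√6/3 ≈ 4241.2 - 17.963*I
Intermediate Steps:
x = 2 + 11*I*√6/6 (x = 2 + √(-5*4 + 1/(-6)) = 2 + √(-20 - ⅙) = 2 + √(-121/6) = 2 + 11*I*√6/6 ≈ 2.0 + 4.4907*I)
d = 4225
U = (2 + 11*I*√6/6)² ≈ -16.167 + 17.963*I
d - U = 4225 - (-97/6 + 22*I*√6/3) = 4225 + (97/6 - 22*I*√6/3) = 25447/6 - 22*I*√6/3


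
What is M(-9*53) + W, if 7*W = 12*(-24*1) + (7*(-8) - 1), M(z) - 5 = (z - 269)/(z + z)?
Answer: -145259/3339 ≈ -43.504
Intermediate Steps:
M(z) = 5 + (-269 + z)/(2*z) (M(z) = 5 + (z - 269)/(z + z) = 5 + (-269 + z)/((2*z)) = 5 + (-269 + z)*(1/(2*z)) = 5 + (-269 + z)/(2*z))
W = -345/7 (W = (12*(-24*1) + (7*(-8) - 1))/7 = (12*(-24) + (-56 - 1))/7 = (-288 - 57)/7 = (1/7)*(-345) = -345/7 ≈ -49.286)
M(-9*53) + W = (-269 + 11*(-9*53))/(2*((-9*53))) - 345/7 = (1/2)*(-269 + 11*(-477))/(-477) - 345/7 = (1/2)*(-1/477)*(-269 - 5247) - 345/7 = (1/2)*(-1/477)*(-5516) - 345/7 = 2758/477 - 345/7 = -145259/3339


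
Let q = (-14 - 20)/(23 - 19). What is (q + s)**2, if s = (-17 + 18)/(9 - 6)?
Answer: 2401/36 ≈ 66.694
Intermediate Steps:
s = 1/3 ≈ 0.33333
q = -17/2 (q = -34/4 = -34*1/4 = -17/2 ≈ -8.5000)
(q + s)**2 = (-17/2 + 1/3)**2 = (-49/6)**2 = 2401/36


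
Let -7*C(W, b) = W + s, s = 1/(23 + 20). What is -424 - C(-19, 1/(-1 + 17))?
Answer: -128440/301 ≈ -426.71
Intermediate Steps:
s = 1/43 ≈ 0.023256
C(W, b) = -1/301 - W/7 (C(W, b) = -(W + 1/43)/7 = -(1/43 + W)/7 = -1/301 - W/7)
-424 - C(-19, 1/(-1 + 17)) = -424 - (-1/301 - ⅐*(-19)) = -424 - (-1/301 + 19/7) = -424 - 1*816/301 = -424 - 816/301 = -128440/301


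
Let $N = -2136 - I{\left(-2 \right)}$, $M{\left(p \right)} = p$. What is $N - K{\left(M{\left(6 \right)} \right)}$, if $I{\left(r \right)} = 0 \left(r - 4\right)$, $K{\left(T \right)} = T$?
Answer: $-2142$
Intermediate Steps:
$I{\left(r \right)} = 0$ ($I{\left(r \right)} = 0 \left(-4 + r\right) = 0$)
$N = -2136$ ($N = -2136 - 0 = -2136 + 0 = -2136$)
$N - K{\left(M{\left(6 \right)} \right)} = -2136 - 6 = -2142$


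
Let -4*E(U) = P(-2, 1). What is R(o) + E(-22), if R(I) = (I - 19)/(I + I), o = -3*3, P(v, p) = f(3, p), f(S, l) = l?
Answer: 47/36 ≈ 1.3056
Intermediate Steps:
P(v, p) = p
E(U) = -¼ (E(U) = -¼*1 = -¼)
o = -9
R(I) = (-19 + I)/(2*I) (R(I) = (-19 + I)/((2*I)) = (-19 + I)*(1/(2*I)) = (-19 + I)/(2*I))
R(o) + E(-22) = (½)*(-19 - 9)/(-9) - ¼ = (½)*(-⅑)*(-28) - ¼ = 14/9 - ¼ = 47/36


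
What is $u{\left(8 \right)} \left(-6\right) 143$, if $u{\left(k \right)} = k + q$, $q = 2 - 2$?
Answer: $-6864$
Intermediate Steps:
$q = 0$ ($q = 2 - 2 = 0$)
$u{\left(k \right)} = k$ ($u{\left(k \right)} = k + 0 = k$)
$u{\left(8 \right)} \left(-6\right) 143 = 8 \left(-6\right) 143 = \left(-48\right) 143 = -6864$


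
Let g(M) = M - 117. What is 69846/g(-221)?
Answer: -34923/169 ≈ -206.65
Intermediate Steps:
g(M) = -117 + M
69846/g(-221) = 69846/(-117 - 221) = 69846/(-338) = 69846*(-1/338) = -34923/169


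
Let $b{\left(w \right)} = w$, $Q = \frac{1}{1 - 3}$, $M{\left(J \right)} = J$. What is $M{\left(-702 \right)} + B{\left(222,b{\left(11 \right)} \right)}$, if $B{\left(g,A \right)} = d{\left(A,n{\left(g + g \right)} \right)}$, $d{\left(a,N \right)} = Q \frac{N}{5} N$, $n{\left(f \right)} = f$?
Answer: $- \frac{102078}{5} \approx -20416.0$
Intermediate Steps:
$Q = - \frac{1}{2}$ ($Q = \frac{1}{-2} = - \frac{1}{2} \approx -0.5$)
$d{\left(a,N \right)} = - \frac{N^{2}}{10}$ ($d{\left(a,N \right)} = - \frac{N \frac{1}{5}}{2} N = - \frac{\frac{1}{5} N}{2} N = - \frac{N}{10} N = - \frac{N^{2}}{10}$)
$B{\left(g,A \right)} = - \frac{2 g^{2}}{5}$ ($B{\left(g,A \right)} = - \frac{\left(g + g\right)^{2}}{10} = - \frac{\left(2 g\right)^{2}}{10} = - \frac{4 g^{2}}{10} = - \frac{2 g^{2}}{5}$)
$M{\left(-702 \right)} + B{\left(222,b{\left(11 \right)} \right)} = -702 - \frac{2 \cdot 222^{2}}{5} = -702 - \frac{98568}{5} = - \frac{102078}{5}$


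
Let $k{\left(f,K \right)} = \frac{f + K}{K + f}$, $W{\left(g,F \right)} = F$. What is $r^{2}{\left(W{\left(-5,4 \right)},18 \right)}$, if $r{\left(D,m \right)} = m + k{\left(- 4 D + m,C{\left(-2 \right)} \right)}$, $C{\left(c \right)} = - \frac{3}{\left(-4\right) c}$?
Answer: $361$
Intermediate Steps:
$C{\left(c \right)} = \frac{3}{4 c}$ ($C{\left(c \right)} = - 3 \left(- \frac{1}{4 c}\right) = \frac{3}{4 c}$)
$k{\left(f,K \right)} = 1$ ($k{\left(f,K \right)} = \frac{K + f}{K + f} = 1$)
$r{\left(D,m \right)} = 1 + m$ ($r{\left(D,m \right)} = m + 1 = 1 + m$)
$r^{2}{\left(W{\left(-5,4 \right)},18 \right)} = \left(1 + 18\right)^{2} = 19^{2} = 361$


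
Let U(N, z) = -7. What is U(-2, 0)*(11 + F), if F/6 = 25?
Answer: -1127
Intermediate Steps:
F = 150 (F = 6*25 = 150)
U(-2, 0)*(11 + F) = -7*(11 + 150) = -7*161 = -1127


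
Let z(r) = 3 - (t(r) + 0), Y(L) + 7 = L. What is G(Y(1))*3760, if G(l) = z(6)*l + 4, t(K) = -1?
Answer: -75200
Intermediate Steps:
Y(L) = -7 + L
z(r) = 4 (z(r) = 3 - (-1 + 0) = 3 - 1*(-1) = 3 + 1 = 4)
G(l) = 4 + 4*l (G(l) = 4*l + 4 = 4 + 4*l)
G(Y(1))*3760 = (4 + 4*(-7 + 1))*3760 = (4 + 4*(-6))*3760 = (4 - 24)*3760 = -20*3760 = -75200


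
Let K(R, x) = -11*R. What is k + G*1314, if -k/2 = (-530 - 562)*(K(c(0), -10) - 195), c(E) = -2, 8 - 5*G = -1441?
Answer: 14826/5 ≈ 2965.2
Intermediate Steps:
G = 1449/5 (G = 8/5 - ⅕*(-1441) = 8/5 + 1441/5 = 1449/5 ≈ 289.80)
k = -377832 (k = -2*(-530 - 562)*(-11*(-2) - 195) = -(-2184)*(22 - 195) = -(-2184)*(-173) = -2*188916 = -377832)
k + G*1314 = -377832 + (1449/5)*1314 = -377832 + 1903986/5 = 14826/5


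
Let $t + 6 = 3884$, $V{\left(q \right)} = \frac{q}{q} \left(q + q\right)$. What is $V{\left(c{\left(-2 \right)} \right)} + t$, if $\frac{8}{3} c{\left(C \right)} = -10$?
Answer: $\frac{7741}{2} \approx 3870.5$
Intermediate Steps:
$c{\left(C \right)} = - \frac{15}{4}$ ($c{\left(C \right)} = \frac{3}{8} \left(-10\right) = - \frac{15}{4}$)
$V{\left(q \right)} = 2 q$ ($V{\left(q \right)} = 1 \cdot 2 q = 2 q$)
$t = 3878$ ($t = -6 + 3884 = 3878$)
$V{\left(c{\left(-2 \right)} \right)} + t = 2 \left(- \frac{15}{4}\right) + 3878 = - \frac{15}{2} + 3878 = \frac{7741}{2}$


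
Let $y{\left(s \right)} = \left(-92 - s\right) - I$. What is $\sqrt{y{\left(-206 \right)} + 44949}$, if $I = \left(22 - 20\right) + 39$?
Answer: $\sqrt{45022} \approx 212.18$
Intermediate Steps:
$I = 41$ ($I = 2 + 39 = 41$)
$y{\left(s \right)} = -133 - s$ ($y{\left(s \right)} = \left(-92 - s\right) - 41 = -133 - s$)
$\sqrt{y{\left(-206 \right)} + 44949} = \sqrt{\left(-133 - -206\right) + 44949} = \sqrt{\left(-133 + 206\right) + 44949} = \sqrt{73 + 44949} = \sqrt{45022}$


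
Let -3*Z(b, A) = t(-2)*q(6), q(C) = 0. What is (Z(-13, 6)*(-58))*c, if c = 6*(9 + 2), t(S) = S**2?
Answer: 0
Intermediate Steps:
Z(b, A) = 0 (Z(b, A) = -(-2)**2*0/3 = -4*0/3 = -1/3*0 = 0)
c = 66 (c = 6*11 = 66)
(Z(-13, 6)*(-58))*c = (0*(-58))*66 = 0*66 = 0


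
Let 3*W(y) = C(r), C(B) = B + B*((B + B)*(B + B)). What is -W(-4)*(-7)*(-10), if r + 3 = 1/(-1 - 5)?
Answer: 246050/81 ≈ 3037.7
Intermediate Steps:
r = -19/6 (r = -3 + 1/(-1 - 5) = -3 + 1/(-6) = -3 - ⅙ = -19/6 ≈ -3.1667)
C(B) = B + 4*B³ (C(B) = B + B*((2*B)*(2*B)) = B + B*(4*B²) = B + 4*B³)
W(y) = -3515/81 (W(y) = (-19/6 + 4*(-19/6)³)/3 = (-19/6 + 4*(-6859/216))/3 = (-19/6 - 6859/54)/3 = (⅓)*(-3515/27) = -3515/81)
-W(-4)*(-7)*(-10) = -(-3515/81*(-7))*(-10) = -24605*(-10)/81 = -1*(-246050/81) = 246050/81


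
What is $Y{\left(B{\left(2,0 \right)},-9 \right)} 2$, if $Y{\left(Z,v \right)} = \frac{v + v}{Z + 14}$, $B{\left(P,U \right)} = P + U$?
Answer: $- \frac{9}{4} \approx -2.25$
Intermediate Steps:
$Y{\left(Z,v \right)} = \frac{2 v}{14 + Z}$
$Y{\left(B{\left(2,0 \right)},-9 \right)} 2 = 2 \left(-9\right) \frac{1}{14 + \left(2 + 0\right)} 2 = 2 \left(-9\right) \frac{1}{14 + 2} \cdot 2 = 2 \left(-9\right) \frac{1}{16} \cdot 2 = \left(- \frac{9}{8}\right) 2 = - \frac{9}{4}$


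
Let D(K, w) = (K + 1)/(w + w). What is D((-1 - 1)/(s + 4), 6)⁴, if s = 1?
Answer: 1/160000 ≈ 6.2500e-6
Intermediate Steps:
D(K, w) = (1 + K)/(2*w) (D(K, w) = (1 + K)/((2*w)) = (1 + K)*(1/(2*w)) = (1 + K)/(2*w))
D((-1 - 1)/(s + 4), 6)⁴ = ((½)*(1 + (-1 - 1)/(1 + 4))/6)⁴ = ((½)*(⅙)*(1 - 2/5))⁴ = ((½)*(⅙)*(1 - 2*⅕))⁴ = ((½)*(⅙)*(1 - ⅖))⁴ = ((½)*(⅙)*(⅗))⁴ = (1/20)⁴ = 1/160000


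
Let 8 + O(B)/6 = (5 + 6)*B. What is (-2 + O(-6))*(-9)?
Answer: 4014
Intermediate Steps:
O(B) = -48 + 66*B (O(B) = -48 + 6*((5 + 6)*B) = -48 + 6*(11*B) = -48 + 66*B)
(-2 + O(-6))*(-9) = (-2 + (-48 + 66*(-6)))*(-9) = (-2 + (-48 - 396))*(-9) = (-2 - 444)*(-9) = -446*(-9) = 4014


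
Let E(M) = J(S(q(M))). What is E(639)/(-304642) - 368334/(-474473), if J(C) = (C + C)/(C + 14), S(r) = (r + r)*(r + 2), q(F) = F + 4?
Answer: 23268904462421133/29974317532622086 ≈ 0.77629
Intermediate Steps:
q(F) = 4 + F
S(r) = 2*r*(2 + r) (S(r) = (2*r)*(2 + r) = 2*r*(2 + r))
J(C) = 2*C/(14 + C) (J(C) = (2*C)/(14 + C) = 2*C/(14 + C))
E(M) = 4*(4 + M)*(6 + M)/(14 + 2*(4 + M)*(6 + M)) (E(M) = 2*(2*(4 + M)*(2 + (4 + M)))/(14 + 2*(4 + M)*(2 + (4 + M))) = 2*(2*(4 + M)*(6 + M))/(14 + 2*(4 + M)*(6 + M)) = 4*(4 + M)*(6 + M)/(14 + 2*(4 + M)*(6 + M)))
E(639)/(-304642) - 368334/(-474473) = (2*(4 + 639)*(6 + 639)/(7 + (4 + 639)*(6 + 639)))/(-304642) - 368334/(-474473) = (2*643*645/(7 + 643*645))*(-1/304642) - 368334*(-1/474473) = (2*643*645/(7 + 414735))*(-1/304642) + 368334/474473 = (2*643*645/414742)*(-1/304642) + 368334/474473 = (2*(1/414742)*643*645)*(-1/304642) + 368334/474473 = (414735/207371)*(-1/304642) + 368334/474473 = -414735/63173916182 + 368334/474473 = 23268904462421133/29974317532622086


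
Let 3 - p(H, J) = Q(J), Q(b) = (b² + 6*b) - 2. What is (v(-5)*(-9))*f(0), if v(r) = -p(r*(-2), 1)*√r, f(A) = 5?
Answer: -90*I*√5 ≈ -201.25*I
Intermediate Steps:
Q(b) = -2 + b² + 6*b
p(H, J) = 5 - J² - 6*J (p(H, J) = 3 - (-2 + J² + 6*J) = 3 + (2 - J² - 6*J) = 5 - J² - 6*J)
v(r) = 2*√r (v(r) = -(5 - 1*1² - 6*1)*√r = -(5 - 1*1 - 6)*√r = -(5 - 1 - 6)*√r = -(-2)*√r = 2*√r)
(v(-5)*(-9))*f(0) = ((2*√(-5))*(-9))*5 = ((2*(I*√5))*(-9))*5 = ((2*I*√5)*(-9))*5 = -18*I*√5*5 = -90*I*√5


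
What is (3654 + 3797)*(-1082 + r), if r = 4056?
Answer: 22159274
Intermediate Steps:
(3654 + 3797)*(-1082 + r) = (3654 + 3797)*(-1082 + 4056) = 7451*2974 = 22159274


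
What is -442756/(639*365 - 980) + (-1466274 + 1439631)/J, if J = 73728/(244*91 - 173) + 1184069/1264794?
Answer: -172478619125236345786/27716604755495605 ≈ -6222.9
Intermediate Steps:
J = 119336956171/27864676614 (J = 73728/(22204 - 173) + 1184069*(1/1264794) = 73728/22031 + 1184069/1264794 = 119336956171/27864676614 ≈ 4.2827)
-442756/(639*365 - 980) + (-1466274 + 1439631)/J = -442756/(639*365 - 980) + (-1466274 + 1439631)/(119336956171/27864676614) = -442756/(233235 - 980) - 26643*27864676614/119336956171 = -442756/232255 - 742398579026802/119336956171 = -172478619125236345786/27716604755495605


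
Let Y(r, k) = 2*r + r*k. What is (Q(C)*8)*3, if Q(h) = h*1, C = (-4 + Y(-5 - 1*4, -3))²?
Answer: 600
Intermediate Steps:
Y(r, k) = 2*r + k*r
C = 25 (C = (-4 + (-5 - 1*4)*(2 - 3))² = (-4 + (-5 - 4)*(-1))² = (-4 - 9*(-1))² = (-4 + 9)² = 5² = 25)
Q(h) = h
(Q(C)*8)*3 = (25*8)*3 = 200*3 = 600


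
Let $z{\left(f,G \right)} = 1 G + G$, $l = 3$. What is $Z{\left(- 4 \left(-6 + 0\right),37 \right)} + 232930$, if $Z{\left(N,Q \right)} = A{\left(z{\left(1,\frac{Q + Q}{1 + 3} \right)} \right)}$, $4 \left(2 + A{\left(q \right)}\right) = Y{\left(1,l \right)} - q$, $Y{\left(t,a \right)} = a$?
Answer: $\frac{465839}{2} \approx 2.3292 \cdot 10^{5}$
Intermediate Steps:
$z{\left(f,G \right)} = 2 G$ ($z{\left(f,G \right)} = G + G = 2 G$)
$A{\left(q \right)} = - \frac{5}{4} - \frac{q}{4}$ ($A{\left(q \right)} = -2 + \frac{3 - q}{4} = -2 - \left(- \frac{3}{4} + \frac{q}{4}\right) = - \frac{5}{4} - \frac{q}{4}$)
$Z{\left(N,Q \right)} = - \frac{5}{4} - \frac{Q}{4}$ ($Z{\left(N,Q \right)} = - \frac{5}{4} - \frac{2 \frac{Q + Q}{1 + 3}}{4} = - \frac{5}{4} - \frac{2 \frac{2 Q}{4}}{4} = - \frac{5}{4} - \frac{2 \cdot 2 Q \frac{1}{4}}{4} = - \frac{5}{4} - \frac{2 \frac{Q}{2}}{4} = - \frac{5}{4} - \frac{Q}{4}$)
$Z{\left(- 4 \left(-6 + 0\right),37 \right)} + 232930 = \left(- \frac{5}{4} - \frac{37}{4}\right) + 232930 = - \frac{21}{2} + 232930 = \frac{465839}{2}$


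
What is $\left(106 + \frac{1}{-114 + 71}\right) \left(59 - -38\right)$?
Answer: $\frac{442029}{43} \approx 10280.0$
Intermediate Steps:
$\left(106 + \frac{1}{-114 + 71}\right) \left(59 - -38\right) = \left(106 + \frac{1}{-43}\right) \left(59 + 38\right) = \left(106 - \frac{1}{43}\right) 97 = \frac{4557}{43} \cdot 97 = \frac{442029}{43}$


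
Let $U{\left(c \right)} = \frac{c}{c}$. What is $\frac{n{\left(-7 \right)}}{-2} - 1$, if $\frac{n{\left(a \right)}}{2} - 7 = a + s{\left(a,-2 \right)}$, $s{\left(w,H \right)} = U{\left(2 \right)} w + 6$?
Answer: $0$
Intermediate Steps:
$U{\left(c \right)} = 1$
$s{\left(w,H \right)} = 6 + w$ ($s{\left(w,H \right)} = 1 w + 6 = w + 6 = 6 + w$)
$n{\left(a \right)} = 26 + 4 a$ ($n{\left(a \right)} = 14 + 2 \left(a + \left(6 + a\right)\right) = 14 + 2 \left(6 + 2 a\right) = 14 + \left(12 + 4 a\right) = 26 + 4 a$)
$\frac{n{\left(-7 \right)}}{-2} - 1 = \frac{26 + 4 \left(-7\right)}{-2} - 1 = \left(26 - 28\right) \left(- \frac{1}{2}\right) - 1 = \left(-2\right) \left(- \frac{1}{2}\right) - 1 = 1 - 1 = 0$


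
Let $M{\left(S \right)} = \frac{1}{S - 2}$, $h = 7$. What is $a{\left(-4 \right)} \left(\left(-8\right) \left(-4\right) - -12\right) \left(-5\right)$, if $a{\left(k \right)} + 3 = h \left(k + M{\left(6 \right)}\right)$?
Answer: $6435$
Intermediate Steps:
$M{\left(S \right)} = \frac{1}{-2 + S}$
$a{\left(k \right)} = - \frac{5}{4} + 7 k$ ($a{\left(k \right)} = -3 + 7 \left(k + \frac{1}{-2 + 6}\right) = -3 + 7 \left(k + \frac{1}{4}\right) = -3 + 7 \left(\frac{1}{4} + k\right) = -3 + \left(\frac{7}{4} + 7 k\right) = - \frac{5}{4} + 7 k$)
$a{\left(-4 \right)} \left(\left(-8\right) \left(-4\right) - -12\right) \left(-5\right) = \left(- \frac{5}{4} + 7 \left(-4\right)\right) \left(\left(-8\right) \left(-4\right) - -12\right) \left(-5\right) = \left(- \frac{5}{4} - 28\right) \left(32 + 12\right) \left(-5\right) = \left(- \frac{117}{4}\right) 44 \left(-5\right) = \left(-1287\right) \left(-5\right) = 6435$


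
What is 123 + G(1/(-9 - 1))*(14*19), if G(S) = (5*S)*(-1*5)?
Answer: 788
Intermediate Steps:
G(S) = -25*S (G(S) = (5*S)*(-5) = -25*S)
123 + G(1/(-9 - 1))*(14*19) = 123 + (-25/(-9 - 1))*(14*19) = 123 - 25/(-10)*266 = 123 - 25*(-⅒)*266 = 123 + (5/2)*266 = 123 + 665 = 788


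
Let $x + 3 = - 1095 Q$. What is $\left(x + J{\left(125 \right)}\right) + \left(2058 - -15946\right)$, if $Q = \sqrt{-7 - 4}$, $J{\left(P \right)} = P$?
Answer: $18126 - 1095 i \sqrt{11} \approx 18126.0 - 3631.7 i$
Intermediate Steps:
$Q = i \sqrt{11}$ ($Q = \sqrt{-11} = i \sqrt{11} \approx 3.3166 i$)
$x = -3 - 1095 i \sqrt{11} \approx -3.0 - 3631.7 i$
$\left(x + J{\left(125 \right)}\right) + \left(2058 - -15946\right) = \left(\left(-3 - 1095 i \sqrt{11}\right) + 125\right) + \left(2058 - -15946\right) = \left(122 - 1095 i \sqrt{11}\right) + \left(2058 + 15946\right) = \left(122 - 1095 i \sqrt{11}\right) + 18004 = 18126 - 1095 i \sqrt{11}$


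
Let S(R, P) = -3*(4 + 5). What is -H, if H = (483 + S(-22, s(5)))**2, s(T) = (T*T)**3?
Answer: -207936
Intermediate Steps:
s(T) = T**6 (s(T) = (T**2)**3 = T**6)
S(R, P) = -27 (S(R, P) = -3*9 = -27)
H = 207936 (H = (483 - 27)**2 = 456**2 = 207936)
-H = -1*207936 = -207936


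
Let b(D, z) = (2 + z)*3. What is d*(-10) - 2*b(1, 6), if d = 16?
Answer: -208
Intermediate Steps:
b(D, z) = 6 + 3*z
d*(-10) - 2*b(1, 6) = 16*(-10) - 2*(6 + 3*6) = -160 - 2*(6 + 18) = -160 - 2*24 = -160 - 48 = -208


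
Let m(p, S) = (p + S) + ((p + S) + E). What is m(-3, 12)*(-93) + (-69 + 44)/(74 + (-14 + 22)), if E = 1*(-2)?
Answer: -122041/82 ≈ -1488.3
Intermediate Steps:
E = -2
m(p, S) = -2 + 2*S + 2*p (m(p, S) = (p + S) + ((p + S) - 2) = (S + p) + ((S + p) - 2) = (S + p) + (-2 + S + p) = -2 + 2*S + 2*p)
m(-3, 12)*(-93) + (-69 + 44)/(74 + (-14 + 22)) = (-2 + 2*12 + 2*(-3))*(-93) + (-69 + 44)/(74 + (-14 + 22)) = (-2 + 24 - 6)*(-93) - 25/(74 + 8) = 16*(-93) - 25/82 = -1488 - 25*1/82 = -1488 - 25/82 = -122041/82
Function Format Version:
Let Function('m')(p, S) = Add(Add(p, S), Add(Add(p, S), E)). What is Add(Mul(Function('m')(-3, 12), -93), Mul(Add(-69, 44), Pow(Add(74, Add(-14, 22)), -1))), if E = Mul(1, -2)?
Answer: Rational(-122041, 82) ≈ -1488.3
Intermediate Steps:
E = -2
Function('m')(p, S) = Add(-2, Mul(2, S), Mul(2, p)) (Function('m')(p, S) = Add(Add(p, S), Add(Add(p, S), -2)) = Add(Add(S, p), Add(Add(S, p), -2)) = Add(Add(S, p), Add(-2, S, p)) = Add(-2, Mul(2, S), Mul(2, p)))
Add(Mul(Function('m')(-3, 12), -93), Mul(Add(-69, 44), Pow(Add(74, Add(-14, 22)), -1))) = Add(Mul(Add(-2, Mul(2, 12), Mul(2, -3)), -93), Mul(Add(-69, 44), Pow(Add(74, Add(-14, 22)), -1))) = Add(Mul(Add(-2, 24, -6), -93), Mul(-25, Pow(Add(74, 8), -1))) = Add(Mul(16, -93), Mul(-25, Pow(82, -1))) = Add(-1488, Mul(-25, Rational(1, 82))) = Add(-1488, Rational(-25, 82)) = Rational(-122041, 82)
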